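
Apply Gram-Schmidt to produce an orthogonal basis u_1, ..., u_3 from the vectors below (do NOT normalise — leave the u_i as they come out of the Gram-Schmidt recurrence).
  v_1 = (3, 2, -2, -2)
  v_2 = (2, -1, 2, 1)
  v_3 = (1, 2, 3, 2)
Orthogonal basis:
  u_1 = (3, 2, -2, -2)
  u_2 = (16/7, -17/21, 38/21, 17/21)
  u_3 = (-38/103, 301/103, 133/103, 111/103)

Apply the Gram-Schmidt recurrence
  u_1 = v_1
  u_i = v_i − Σ_{j<i} ((v_i · u_j) / (u_j · u_j)) · u_j.

Step by step this gives:
  u_1 = (3, 2, -2, -2)
  u_2 = (16/7, -17/21, 38/21, 17/21)
  u_3 = (-38/103, 301/103, 133/103, 111/103)

Orthogonality check:
  u_2 · u_1 = 0 (should be 0)
  u_3 · u_1 = 0 (should be 0)
  u_3 · u_2 = 0 (should be 0)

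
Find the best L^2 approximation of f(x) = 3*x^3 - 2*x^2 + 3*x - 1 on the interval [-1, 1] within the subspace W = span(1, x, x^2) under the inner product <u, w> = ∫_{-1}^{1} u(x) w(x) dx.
g(x) = -2*x^2 + 24*x/5 - 1

The best approximation g ∈ W is the orthogonal projection of f onto W. Writing g = a_0 + a_1 x + a_2 x^2, the coefficients solve the normal equations G · a = b where
  G_{ij} = <φ_i, φ_j> and b_i = <f, φ_i>, with φ_0 = 1, φ_1 = x, φ_2 = x^2.
G =
  [2, 0, 2/3]
  [0, 2/3, 0]
  [2/3, 0, 2/5],
b = (-10/3, 16/5, -22/15).
Solving gives a_0 = -1, a_1 = 24/5, a_2 = -2, so
  g(x) = -2*x^2 + 24*x/5 - 1.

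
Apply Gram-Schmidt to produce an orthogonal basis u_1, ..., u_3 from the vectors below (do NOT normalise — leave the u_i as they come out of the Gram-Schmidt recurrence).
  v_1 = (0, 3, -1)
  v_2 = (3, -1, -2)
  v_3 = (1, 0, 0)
Orthogonal basis:
  u_1 = (0, 3, -1)
  u_2 = (3, -7/10, -21/10)
  u_3 = (49/139, 21/139, 63/139)

Apply the Gram-Schmidt recurrence
  u_1 = v_1
  u_i = v_i − Σ_{j<i} ((v_i · u_j) / (u_j · u_j)) · u_j.

Step by step this gives:
  u_1 = (0, 3, -1)
  u_2 = (3, -7/10, -21/10)
  u_3 = (49/139, 21/139, 63/139)

Orthogonality check:
  u_2 · u_1 = 0 (should be 0)
  u_3 · u_1 = 0 (should be 0)
  u_3 · u_2 = 0 (should be 0)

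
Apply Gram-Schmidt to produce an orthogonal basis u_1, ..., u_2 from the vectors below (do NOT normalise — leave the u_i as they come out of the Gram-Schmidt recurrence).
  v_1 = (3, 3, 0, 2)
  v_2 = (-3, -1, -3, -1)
Orthogonal basis:
  u_1 = (3, 3, 0, 2)
  u_2 = (-12/11, 10/11, -3, 3/11)

Apply the Gram-Schmidt recurrence
  u_1 = v_1
  u_i = v_i − Σ_{j<i} ((v_i · u_j) / (u_j · u_j)) · u_j.

Step by step this gives:
  u_1 = (3, 3, 0, 2)
  u_2 = (-12/11, 10/11, -3, 3/11)

Orthogonality check:
  u_2 · u_1 = 0 (should be 0)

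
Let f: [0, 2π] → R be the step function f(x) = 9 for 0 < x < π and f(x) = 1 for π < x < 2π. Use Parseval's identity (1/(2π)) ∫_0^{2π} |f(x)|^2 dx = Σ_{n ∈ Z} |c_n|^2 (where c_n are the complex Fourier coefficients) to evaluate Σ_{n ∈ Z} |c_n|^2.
Σ |c_n|^2 = 41

Parseval equates the L^2 energy of f (normalised by 1/(2π)) with the ℓ^2 sum of its Fourier coefficients: (1/(2π)) ∫_0^{2π} |f|^2 = Σ |c_n|^2.
Compute the left side: (1/(2π)) [∫_0^π 9^2 dx + ∫_π^{2π} 1^2 dx] = (1/(2π)) · (81π + 1π) = (81 + 1)/2 = 41.
So Σ_{n ∈ Z} |c_n|^2 = 41.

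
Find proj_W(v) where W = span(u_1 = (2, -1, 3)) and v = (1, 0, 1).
proj_W(v) = (5/7, -5/14, 15/14)

Set up U = [u_1 | ... | u_1] ∈ R^(3×1). The projector onto W = col(U) is P = U (U^T U)^(-1) U^T.
Compute U^T U =
  [14],
and U^T v = (5).
Solve U^T U · c = U^T v for the coefficients: c = (5/14). The projection is proj_W(v) = U c.
Check: (v - proj_W(v)) · u_1 = 0  (should be 0).
Result: proj_W(v) = (5/7, -5/14, 15/14).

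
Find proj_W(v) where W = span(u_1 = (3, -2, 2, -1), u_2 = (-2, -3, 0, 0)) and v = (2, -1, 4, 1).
proj_W(v) = (69/26, -56/39, 5/3, -5/6)

Set up U = [u_1 | ... | u_2] ∈ R^(4×2). The projector onto W = col(U) is P = U (U^T U)^(-1) U^T.
Compute U^T U =
  [18, 0]
  [0, 13],
and U^T v = (15, -1).
Solve U^T U · c = U^T v for the coefficients: c = (5/6, -1/13). The projection is proj_W(v) = U c.
Check: (v - proj_W(v)) · u_1 = 0  (should be 0).
Check: (v - proj_W(v)) · u_2 = 0  (should be 0).
Result: proj_W(v) = (69/26, -56/39, 5/3, -5/6).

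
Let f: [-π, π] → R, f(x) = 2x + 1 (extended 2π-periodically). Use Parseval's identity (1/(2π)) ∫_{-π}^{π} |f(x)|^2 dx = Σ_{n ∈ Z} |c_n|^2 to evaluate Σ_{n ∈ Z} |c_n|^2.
Σ |c_n|^2 = 4π^2/3 + 1

Expand and integrate term by term over [-π, π]:
  ∫ (2x)^2 dx = 4·(2π^3/3); ∫ 2·2·(1)·x dx = 0 (odd integrand); ∫ 1^2 dx = 1·2π.
So (1/(2π)) ∫_{-π}^{π} (2x + 1)^2 dx = 4π^2/3 + 1 = 4π^2/3 + 1.
Parseval ⇒ Σ |c_n|^2 = 4π^2/3 + 1.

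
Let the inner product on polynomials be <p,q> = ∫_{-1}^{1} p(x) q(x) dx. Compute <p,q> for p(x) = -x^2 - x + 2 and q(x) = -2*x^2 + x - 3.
<p,q> = -188/15

Expand the product: p(x)·q(x) = 2*x^4 + x^3 - 2*x^2 + 5*x - 6.
∫_{-1}^{1} of each monomial x^k gives [2/(k+1) if k even, 0 if k odd]. Integrating term-by-term (or equivalently evaluating the antiderivative F(x) = 2*x^5/5 + x^4/4 - 2*x^3/3 + 5*x^2/2 - 6*x at the endpoints):
  F(1) − F(−1) = -211/60 − (541/60) = -188/15.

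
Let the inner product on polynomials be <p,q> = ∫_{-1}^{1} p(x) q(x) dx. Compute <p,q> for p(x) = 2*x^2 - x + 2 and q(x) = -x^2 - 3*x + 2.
<p,q> = 158/15

Expand the product: p(x)·q(x) = -2*x^4 - 5*x^3 + 5*x^2 - 8*x + 4.
∫_{-1}^{1} of each monomial x^k gives [2/(k+1) if k even, 0 if k odd]. Integrating term-by-term (or equivalently evaluating the antiderivative F(x) = -2*x^5/5 - 5*x^4/4 + 5*x^3/3 - 4*x^2 + 4*x at the endpoints):
  F(1) − F(−1) = 1/60 − (-631/60) = 158/15.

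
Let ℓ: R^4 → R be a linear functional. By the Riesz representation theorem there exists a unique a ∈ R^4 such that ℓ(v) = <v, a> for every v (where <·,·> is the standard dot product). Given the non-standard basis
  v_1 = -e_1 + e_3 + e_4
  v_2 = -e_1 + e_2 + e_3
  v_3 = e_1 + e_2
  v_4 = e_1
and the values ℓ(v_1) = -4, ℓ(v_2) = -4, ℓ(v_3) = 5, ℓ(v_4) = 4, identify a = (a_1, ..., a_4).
a = (4, 1, -1, 1)

Write a = (a_1, ..., a_4) in the standard basis. For each basis vector v_i, ℓ(v_i) = <v_i, a> is a linear equation in the a_j's. Collect the n equations into a matrix system V a = ℓ, where row i of V is v_i (expressed in the standard basis). Since V is invertible (lower-triangular with 1s on the diagonal, up to permutation), solve by back-substitution:
  V =
[[-1, 0, 1, 1],
 [-1, 1, 1, 0],
 [1, 1, 0, 0],
 [1, 0, 0, 0]]
  V a = (-4, -4, 5, 4)
Solving gives a = (4, 1, -1, 1).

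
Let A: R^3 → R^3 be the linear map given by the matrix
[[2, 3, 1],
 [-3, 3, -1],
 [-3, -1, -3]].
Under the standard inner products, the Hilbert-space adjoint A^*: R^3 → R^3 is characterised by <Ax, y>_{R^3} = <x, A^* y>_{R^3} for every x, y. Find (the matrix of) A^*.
A^* = A^T =
[[2, -3, -3],
 [3, 3, -1],
 [1, -1, -3]]

For real matrices with standard dot products, the defining identity <Ax, y> = <x, A^* y> gives (Ax)^T y = x^T (A^*) y, i.e. x^T A^T y = x^T (A^*) y. Since this holds for all x, y, we must have A^* = A^T. Therefore
A^* =
[[2, -3, -3],
 [3, 3, -1],
 [1, -1, -3]].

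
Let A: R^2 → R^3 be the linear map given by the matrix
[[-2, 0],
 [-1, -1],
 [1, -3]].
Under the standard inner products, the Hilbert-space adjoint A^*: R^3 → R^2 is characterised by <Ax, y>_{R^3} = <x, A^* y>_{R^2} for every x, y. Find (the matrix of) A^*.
A^* = A^T =
[[-2, -1, 1],
 [0, -1, -3]]

For real matrices with standard dot products, the defining identity <Ax, y> = <x, A^* y> gives (Ax)^T y = x^T (A^*) y, i.e. x^T A^T y = x^T (A^*) y. Since this holds for all x, y, we must have A^* = A^T. Therefore
A^* =
[[-2, -1, 1],
 [0, -1, -3]].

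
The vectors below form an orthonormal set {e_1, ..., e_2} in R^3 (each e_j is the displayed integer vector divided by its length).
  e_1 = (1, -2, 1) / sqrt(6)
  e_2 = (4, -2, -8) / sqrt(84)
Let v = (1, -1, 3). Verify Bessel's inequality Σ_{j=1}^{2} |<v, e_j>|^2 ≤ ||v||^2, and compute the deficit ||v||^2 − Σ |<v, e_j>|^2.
Σ |<v, e_j>|^2 = 69/7; ||v||^2 = 11; deficit = 8/7

Write each e_j = u_j / sqrt(<u_j, u_j>) where u_j is the displayed integer vector. Then <v, e_j> = <v, u_j> / sqrt(<u_j, u_j>), so |<v, e_j>|^2 = <v, u_j>^2 / <u_j, u_j>.
Coefficients: <v, e_1> = 6/sqrt(6), <v, e_2> = -18/sqrt(84).
Square and sum: Σ |<v, e_j>|^2 = 69/7.
Compute ||v||^2 = v·v = 11.
Deficit = 11 − 69/7 = 8/7 ≥ 0, confirming Bessel's inequality. (The deficit equals ||v − Σ <v,e_j> e_j||^2, the squared distance from v to span{e_j}.)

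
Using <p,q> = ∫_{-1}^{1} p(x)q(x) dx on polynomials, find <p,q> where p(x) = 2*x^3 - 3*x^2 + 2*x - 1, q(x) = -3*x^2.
<p,q> = 28/5

Expand the product: p(x)·q(x) = -6*x^5 + 9*x^4 - 6*x^3 + 3*x^2.
∫_{-1}^{1} of each monomial x^k gives [2/(k+1) if k even, 0 if k odd]. Integrating term-by-term (or equivalently evaluating the antiderivative F(x) = -x^6 + 9*x^5/5 - 3*x^4/2 + x^3 at the endpoints):
  F(1) − F(−1) = 3/10 − (-53/10) = 28/5.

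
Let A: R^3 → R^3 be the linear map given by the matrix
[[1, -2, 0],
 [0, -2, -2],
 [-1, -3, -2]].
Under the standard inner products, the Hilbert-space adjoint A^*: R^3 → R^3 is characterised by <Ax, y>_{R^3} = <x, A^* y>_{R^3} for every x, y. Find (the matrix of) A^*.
A^* = A^T =
[[1, 0, -1],
 [-2, -2, -3],
 [0, -2, -2]]

For real matrices with standard dot products, the defining identity <Ax, y> = <x, A^* y> gives (Ax)^T y = x^T (A^*) y, i.e. x^T A^T y = x^T (A^*) y. Since this holds for all x, y, we must have A^* = A^T. Therefore
A^* =
[[1, 0, -1],
 [-2, -2, -3],
 [0, -2, -2]].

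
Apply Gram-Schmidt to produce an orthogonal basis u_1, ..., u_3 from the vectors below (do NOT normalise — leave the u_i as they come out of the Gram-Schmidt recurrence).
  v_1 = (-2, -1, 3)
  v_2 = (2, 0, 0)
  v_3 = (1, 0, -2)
Orthogonal basis:
  u_1 = (-2, -1, 3)
  u_2 = (10/7, -2/7, 6/7)
  u_3 = (0, -3/5, -1/5)

Apply the Gram-Schmidt recurrence
  u_1 = v_1
  u_i = v_i − Σ_{j<i} ((v_i · u_j) / (u_j · u_j)) · u_j.

Step by step this gives:
  u_1 = (-2, -1, 3)
  u_2 = (10/7, -2/7, 6/7)
  u_3 = (0, -3/5, -1/5)

Orthogonality check:
  u_2 · u_1 = 0 (should be 0)
  u_3 · u_1 = 0 (should be 0)
  u_3 · u_2 = 0 (should be 0)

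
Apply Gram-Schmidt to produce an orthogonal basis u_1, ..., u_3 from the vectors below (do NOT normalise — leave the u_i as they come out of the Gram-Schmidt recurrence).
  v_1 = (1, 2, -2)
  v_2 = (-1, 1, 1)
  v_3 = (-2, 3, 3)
Orthogonal basis:
  u_1 = (1, 2, -2)
  u_2 = (-8/9, 11/9, 7/9)
  u_3 = (8/13, 2/13, 6/13)

Apply the Gram-Schmidt recurrence
  u_1 = v_1
  u_i = v_i − Σ_{j<i} ((v_i · u_j) / (u_j · u_j)) · u_j.

Step by step this gives:
  u_1 = (1, 2, -2)
  u_2 = (-8/9, 11/9, 7/9)
  u_3 = (8/13, 2/13, 6/13)

Orthogonality check:
  u_2 · u_1 = 0 (should be 0)
  u_3 · u_1 = 0 (should be 0)
  u_3 · u_2 = 0 (should be 0)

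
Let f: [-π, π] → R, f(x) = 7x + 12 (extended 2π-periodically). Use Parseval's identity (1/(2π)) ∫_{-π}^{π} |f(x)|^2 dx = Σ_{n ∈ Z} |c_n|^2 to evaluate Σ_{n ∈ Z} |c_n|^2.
Σ |c_n|^2 = 49π^2/3 + 144

Expand and integrate term by term over [-π, π]:
  ∫ (7x)^2 dx = 49·(2π^3/3); ∫ 2·7·(12)·x dx = 0 (odd integrand); ∫ 12^2 dx = 144·2π.
So (1/(2π)) ∫_{-π}^{π} (7x + 12)^2 dx = 49π^2/3 + 144 = 49π^2/3 + 144.
Parseval ⇒ Σ |c_n|^2 = 49π^2/3 + 144.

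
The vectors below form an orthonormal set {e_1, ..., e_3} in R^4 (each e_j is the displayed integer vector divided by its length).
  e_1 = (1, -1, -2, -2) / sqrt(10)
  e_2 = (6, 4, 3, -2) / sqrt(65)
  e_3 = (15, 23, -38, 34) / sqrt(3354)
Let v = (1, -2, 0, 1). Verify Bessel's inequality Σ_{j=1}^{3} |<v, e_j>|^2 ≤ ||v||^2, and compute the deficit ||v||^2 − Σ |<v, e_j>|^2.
Σ |<v, e_j>|^2 = 15/43; ||v||^2 = 6; deficit = 243/43

Write each e_j = u_j / sqrt(<u_j, u_j>) where u_j is the displayed integer vector. Then <v, e_j> = <v, u_j> / sqrt(<u_j, u_j>), so |<v, e_j>|^2 = <v, u_j>^2 / <u_j, u_j>.
Coefficients: <v, e_1> = 1/sqrt(10), <v, e_2> = -4/sqrt(65), <v, e_3> = 3/sqrt(3354).
Square and sum: Σ |<v, e_j>|^2 = 15/43.
Compute ||v||^2 = v·v = 6.
Deficit = 6 − 15/43 = 243/43 ≥ 0, confirming Bessel's inequality. (The deficit equals ||v − Σ <v,e_j> e_j||^2, the squared distance from v to span{e_j}.)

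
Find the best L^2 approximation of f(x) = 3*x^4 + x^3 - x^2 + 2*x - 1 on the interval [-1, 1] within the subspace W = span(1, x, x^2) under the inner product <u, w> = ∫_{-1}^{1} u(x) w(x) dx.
g(x) = 11*x^2/7 + 13*x/5 - 44/35

The best approximation g ∈ W is the orthogonal projection of f onto W. Writing g = a_0 + a_1 x + a_2 x^2, the coefficients solve the normal equations G · a = b where
  G_{ij} = <φ_i, φ_j> and b_i = <f, φ_i>, with φ_0 = 1, φ_1 = x, φ_2 = x^2.
G =
  [2, 0, 2/3]
  [0, 2/3, 0]
  [2/3, 0, 2/5],
b = (-22/15, 26/15, -22/105).
Solving gives a_0 = -44/35, a_1 = 13/5, a_2 = 11/7, so
  g(x) = 11*x^2/7 + 13*x/5 - 44/35.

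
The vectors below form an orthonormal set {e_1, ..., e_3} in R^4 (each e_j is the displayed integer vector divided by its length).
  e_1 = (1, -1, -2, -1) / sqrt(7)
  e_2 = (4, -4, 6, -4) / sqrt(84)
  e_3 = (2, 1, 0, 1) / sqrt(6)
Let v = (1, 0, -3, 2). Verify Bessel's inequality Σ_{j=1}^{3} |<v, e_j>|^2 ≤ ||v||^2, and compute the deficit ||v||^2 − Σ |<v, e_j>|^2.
Σ |<v, e_j>|^2 = 12; ||v||^2 = 14; deficit = 2

Write each e_j = u_j / sqrt(<u_j, u_j>) where u_j is the displayed integer vector. Then <v, e_j> = <v, u_j> / sqrt(<u_j, u_j>), so |<v, e_j>|^2 = <v, u_j>^2 / <u_j, u_j>.
Coefficients: <v, e_1> = 5/sqrt(7), <v, e_2> = -22/sqrt(84), <v, e_3> = 4/sqrt(6).
Square and sum: Σ |<v, e_j>|^2 = 12.
Compute ||v||^2 = v·v = 14.
Deficit = 14 − 12 = 2 ≥ 0, confirming Bessel's inequality. (The deficit equals ||v − Σ <v,e_j> e_j||^2, the squared distance from v to span{e_j}.)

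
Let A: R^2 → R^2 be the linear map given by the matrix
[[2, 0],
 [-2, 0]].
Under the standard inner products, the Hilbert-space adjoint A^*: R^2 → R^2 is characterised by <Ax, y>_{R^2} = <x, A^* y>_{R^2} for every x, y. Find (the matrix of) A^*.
A^* = A^T =
[[2, -2],
 [0, 0]]

For real matrices with standard dot products, the defining identity <Ax, y> = <x, A^* y> gives (Ax)^T y = x^T (A^*) y, i.e. x^T A^T y = x^T (A^*) y. Since this holds for all x, y, we must have A^* = A^T. Therefore
A^* =
[[2, -2],
 [0, 0]].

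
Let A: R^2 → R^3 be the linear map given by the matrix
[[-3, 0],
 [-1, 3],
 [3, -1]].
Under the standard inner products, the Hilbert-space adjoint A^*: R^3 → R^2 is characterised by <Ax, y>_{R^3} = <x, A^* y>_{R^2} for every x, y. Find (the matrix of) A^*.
A^* = A^T =
[[-3, -1, 3],
 [0, 3, -1]]

For real matrices with standard dot products, the defining identity <Ax, y> = <x, A^* y> gives (Ax)^T y = x^T (A^*) y, i.e. x^T A^T y = x^T (A^*) y. Since this holds for all x, y, we must have A^* = A^T. Therefore
A^* =
[[-3, -1, 3],
 [0, 3, -1]].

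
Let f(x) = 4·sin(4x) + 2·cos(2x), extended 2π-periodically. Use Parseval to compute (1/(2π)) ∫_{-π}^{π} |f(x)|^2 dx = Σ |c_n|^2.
Σ |c_n|^2 = 10

Expand |f|^2 and use orthogonality of {sin(nx), cos(mx)} on [-π, π]:
  ∫_{-π}^{π} sin(nx)^2 dx = π, ∫ cos(mx)^2 dx = π, and cross terms integrate to 0.
So ∫_{-π}^{π} f(x)^2 dx = 4^2 · π + 2^2 · π = (16 + 4)π.
Divide by 2π: (16 + 4)/2 = 10.
By Parseval, this equals Σ |c_n|^2.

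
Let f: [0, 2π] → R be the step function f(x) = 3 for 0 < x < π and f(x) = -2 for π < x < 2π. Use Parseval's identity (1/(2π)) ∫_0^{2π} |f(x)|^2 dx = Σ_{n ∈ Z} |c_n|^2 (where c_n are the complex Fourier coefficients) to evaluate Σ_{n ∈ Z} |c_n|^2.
Σ |c_n|^2 = 13/2

Parseval equates the L^2 energy of f (normalised by 1/(2π)) with the ℓ^2 sum of its Fourier coefficients: (1/(2π)) ∫_0^{2π} |f|^2 = Σ |c_n|^2.
Compute the left side: (1/(2π)) [∫_0^π 3^2 dx + ∫_π^{2π} (-2)^2 dx] = (1/(2π)) · (9π + 4π) = (9 + 4)/2 = 13/2.
So Σ_{n ∈ Z} |c_n|^2 = 13/2.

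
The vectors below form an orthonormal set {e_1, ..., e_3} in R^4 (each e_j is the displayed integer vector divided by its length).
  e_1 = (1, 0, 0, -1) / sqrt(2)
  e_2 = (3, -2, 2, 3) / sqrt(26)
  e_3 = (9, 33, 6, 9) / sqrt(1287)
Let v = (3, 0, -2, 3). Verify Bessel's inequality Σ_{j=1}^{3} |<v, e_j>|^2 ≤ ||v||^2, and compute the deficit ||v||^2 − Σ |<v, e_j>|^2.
Σ |<v, e_j>|^2 = 98/11; ||v||^2 = 22; deficit = 144/11

Write each e_j = u_j / sqrt(<u_j, u_j>) where u_j is the displayed integer vector. Then <v, e_j> = <v, u_j> / sqrt(<u_j, u_j>), so |<v, e_j>|^2 = <v, u_j>^2 / <u_j, u_j>.
Coefficients: <v, e_1> = 0/sqrt(2), <v, e_2> = 14/sqrt(26), <v, e_3> = 42/sqrt(1287).
Square and sum: Σ |<v, e_j>|^2 = 98/11.
Compute ||v||^2 = v·v = 22.
Deficit = 22 − 98/11 = 144/11 ≥ 0, confirming Bessel's inequality. (The deficit equals ||v − Σ <v,e_j> e_j||^2, the squared distance from v to span{e_j}.)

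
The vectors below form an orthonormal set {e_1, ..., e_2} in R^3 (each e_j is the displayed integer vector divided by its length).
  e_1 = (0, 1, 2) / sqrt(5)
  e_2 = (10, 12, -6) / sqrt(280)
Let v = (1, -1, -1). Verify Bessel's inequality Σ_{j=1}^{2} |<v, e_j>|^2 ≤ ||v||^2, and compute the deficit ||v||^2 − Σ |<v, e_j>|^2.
Σ |<v, e_j>|^2 = 13/7; ||v||^2 = 3; deficit = 8/7

Write each e_j = u_j / sqrt(<u_j, u_j>) where u_j is the displayed integer vector. Then <v, e_j> = <v, u_j> / sqrt(<u_j, u_j>), so |<v, e_j>|^2 = <v, u_j>^2 / <u_j, u_j>.
Coefficients: <v, e_1> = -3/sqrt(5), <v, e_2> = 4/sqrt(280).
Square and sum: Σ |<v, e_j>|^2 = 13/7.
Compute ||v||^2 = v·v = 3.
Deficit = 3 − 13/7 = 8/7 ≥ 0, confirming Bessel's inequality. (The deficit equals ||v − Σ <v,e_j> e_j||^2, the squared distance from v to span{e_j}.)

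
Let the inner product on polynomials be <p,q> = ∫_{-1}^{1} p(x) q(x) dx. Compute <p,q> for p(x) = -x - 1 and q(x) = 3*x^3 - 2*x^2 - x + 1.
<p,q> = -6/5

Expand the product: p(x)·q(x) = -3*x^4 - x^3 + 3*x^2 - 1.
∫_{-1}^{1} of each monomial x^k gives [2/(k+1) if k even, 0 if k odd]. Integrating term-by-term (or equivalently evaluating the antiderivative F(x) = -3*x^5/5 - x^4/4 + x^3 - x at the endpoints):
  F(1) − F(−1) = -17/20 − (7/20) = -6/5.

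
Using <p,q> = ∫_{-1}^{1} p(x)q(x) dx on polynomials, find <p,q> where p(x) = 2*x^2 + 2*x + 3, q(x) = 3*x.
<p,q> = 4

Expand the product: p(x)·q(x) = 6*x^3 + 6*x^2 + 9*x.
∫_{-1}^{1} of each monomial x^k gives [2/(k+1) if k even, 0 if k odd]. Integrating term-by-term (or equivalently evaluating the antiderivative F(x) = 3*x^4/2 + 2*x^3 + 9*x^2/2 at the endpoints):
  F(1) − F(−1) = 8 − (4) = 4.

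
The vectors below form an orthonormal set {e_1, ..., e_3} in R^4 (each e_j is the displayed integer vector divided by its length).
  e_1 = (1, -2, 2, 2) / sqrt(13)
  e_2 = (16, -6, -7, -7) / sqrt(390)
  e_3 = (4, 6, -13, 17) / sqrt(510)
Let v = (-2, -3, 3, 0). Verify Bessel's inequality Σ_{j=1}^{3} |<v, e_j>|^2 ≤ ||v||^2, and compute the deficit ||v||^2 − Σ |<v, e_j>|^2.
Σ |<v, e_j>|^2 = 325/17; ||v||^2 = 22; deficit = 49/17

Write each e_j = u_j / sqrt(<u_j, u_j>) where u_j is the displayed integer vector. Then <v, e_j> = <v, u_j> / sqrt(<u_j, u_j>), so |<v, e_j>|^2 = <v, u_j>^2 / <u_j, u_j>.
Coefficients: <v, e_1> = 10/sqrt(13), <v, e_2> = -35/sqrt(390), <v, e_3> = -65/sqrt(510).
Square and sum: Σ |<v, e_j>|^2 = 325/17.
Compute ||v||^2 = v·v = 22.
Deficit = 22 − 325/17 = 49/17 ≥ 0, confirming Bessel's inequality. (The deficit equals ||v − Σ <v,e_j> e_j||^2, the squared distance from v to span{e_j}.)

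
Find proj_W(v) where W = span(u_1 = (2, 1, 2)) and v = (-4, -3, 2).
proj_W(v) = (-14/9, -7/9, -14/9)

Set up U = [u_1 | ... | u_1] ∈ R^(3×1). The projector onto W = col(U) is P = U (U^T U)^(-1) U^T.
Compute U^T U =
  [9],
and U^T v = (-7).
Solve U^T U · c = U^T v for the coefficients: c = (-7/9). The projection is proj_W(v) = U c.
Check: (v - proj_W(v)) · u_1 = 0  (should be 0).
Result: proj_W(v) = (-14/9, -7/9, -14/9).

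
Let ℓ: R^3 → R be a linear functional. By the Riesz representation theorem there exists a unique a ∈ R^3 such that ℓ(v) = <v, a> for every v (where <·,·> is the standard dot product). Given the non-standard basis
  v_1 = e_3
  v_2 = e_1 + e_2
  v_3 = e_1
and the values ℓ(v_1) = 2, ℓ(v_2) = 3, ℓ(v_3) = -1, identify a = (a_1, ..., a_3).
a = (-1, 4, 2)

Write a = (a_1, ..., a_3) in the standard basis. For each basis vector v_i, ℓ(v_i) = <v_i, a> is a linear equation in the a_j's. Collect the n equations into a matrix system V a = ℓ, where row i of V is v_i (expressed in the standard basis). Since V is invertible (lower-triangular with 1s on the diagonal, up to permutation), solve by back-substitution:
  V =
[[0, 0, 1],
 [1, 1, 0],
 [1, 0, 0]]
  V a = (2, 3, -1)
Solving gives a = (-1, 4, 2).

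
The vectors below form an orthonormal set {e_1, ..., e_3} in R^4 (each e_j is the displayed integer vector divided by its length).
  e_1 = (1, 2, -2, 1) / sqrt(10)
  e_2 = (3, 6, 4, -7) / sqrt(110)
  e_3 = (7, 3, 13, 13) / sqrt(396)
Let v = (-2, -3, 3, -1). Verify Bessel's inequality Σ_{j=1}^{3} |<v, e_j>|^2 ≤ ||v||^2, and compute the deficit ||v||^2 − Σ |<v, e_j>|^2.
Σ |<v, e_j>|^2 = 91/4; ||v||^2 = 23; deficit = 1/4

Write each e_j = u_j / sqrt(<u_j, u_j>) where u_j is the displayed integer vector. Then <v, e_j> = <v, u_j> / sqrt(<u_j, u_j>), so |<v, e_j>|^2 = <v, u_j>^2 / <u_j, u_j>.
Coefficients: <v, e_1> = -15/sqrt(10), <v, e_2> = -5/sqrt(110), <v, e_3> = 3/sqrt(396).
Square and sum: Σ |<v, e_j>|^2 = 91/4.
Compute ||v||^2 = v·v = 23.
Deficit = 23 − 91/4 = 1/4 ≥ 0, confirming Bessel's inequality. (The deficit equals ||v − Σ <v,e_j> e_j||^2, the squared distance from v to span{e_j}.)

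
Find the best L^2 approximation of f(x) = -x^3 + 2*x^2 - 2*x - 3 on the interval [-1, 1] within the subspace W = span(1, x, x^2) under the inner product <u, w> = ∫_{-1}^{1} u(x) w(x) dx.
g(x) = 2*x^2 - 13*x/5 - 3

The best approximation g ∈ W is the orthogonal projection of f onto W. Writing g = a_0 + a_1 x + a_2 x^2, the coefficients solve the normal equations G · a = b where
  G_{ij} = <φ_i, φ_j> and b_i = <f, φ_i>, with φ_0 = 1, φ_1 = x, φ_2 = x^2.
G =
  [2, 0, 2/3]
  [0, 2/3, 0]
  [2/3, 0, 2/5],
b = (-14/3, -26/15, -6/5).
Solving gives a_0 = -3, a_1 = -13/5, a_2 = 2, so
  g(x) = 2*x^2 - 13*x/5 - 3.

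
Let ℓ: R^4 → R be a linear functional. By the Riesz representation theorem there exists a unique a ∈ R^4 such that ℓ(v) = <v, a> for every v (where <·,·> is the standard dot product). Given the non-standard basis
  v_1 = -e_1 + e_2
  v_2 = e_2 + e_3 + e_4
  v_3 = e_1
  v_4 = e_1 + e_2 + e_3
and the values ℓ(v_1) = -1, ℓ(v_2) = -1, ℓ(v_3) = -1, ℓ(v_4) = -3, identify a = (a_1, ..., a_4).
a = (-1, -2, 0, 1)

Write a = (a_1, ..., a_4) in the standard basis. For each basis vector v_i, ℓ(v_i) = <v_i, a> is a linear equation in the a_j's. Collect the n equations into a matrix system V a = ℓ, where row i of V is v_i (expressed in the standard basis). Since V is invertible (lower-triangular with 1s on the diagonal, up to permutation), solve by back-substitution:
  V =
[[-1, 1, 0, 0],
 [0, 1, 1, 1],
 [1, 0, 0, 0],
 [1, 1, 1, 0]]
  V a = (-1, -1, -1, -3)
Solving gives a = (-1, -2, 0, 1).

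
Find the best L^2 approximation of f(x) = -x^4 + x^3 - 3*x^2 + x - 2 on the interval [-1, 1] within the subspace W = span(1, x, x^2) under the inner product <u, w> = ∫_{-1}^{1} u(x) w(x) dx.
g(x) = -27*x^2/7 + 8*x/5 - 67/35

The best approximation g ∈ W is the orthogonal projection of f onto W. Writing g = a_0 + a_1 x + a_2 x^2, the coefficients solve the normal equations G · a = b where
  G_{ij} = <φ_i, φ_j> and b_i = <f, φ_i>, with φ_0 = 1, φ_1 = x, φ_2 = x^2.
G =
  [2, 0, 2/3]
  [0, 2/3, 0]
  [2/3, 0, 2/5],
b = (-32/5, 16/15, -296/105).
Solving gives a_0 = -67/35, a_1 = 8/5, a_2 = -27/7, so
  g(x) = -27*x^2/7 + 8*x/5 - 67/35.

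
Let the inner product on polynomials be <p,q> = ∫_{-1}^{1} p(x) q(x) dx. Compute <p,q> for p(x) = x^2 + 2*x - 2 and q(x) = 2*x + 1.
<p,q> = -2/3

Expand the product: p(x)·q(x) = 2*x^3 + 5*x^2 - 2*x - 2.
∫_{-1}^{1} of each monomial x^k gives [2/(k+1) if k even, 0 if k odd]. Integrating term-by-term (or equivalently evaluating the antiderivative F(x) = x^4/2 + 5*x^3/3 - x^2 - 2*x at the endpoints):
  F(1) − F(−1) = -5/6 − (-1/6) = -2/3.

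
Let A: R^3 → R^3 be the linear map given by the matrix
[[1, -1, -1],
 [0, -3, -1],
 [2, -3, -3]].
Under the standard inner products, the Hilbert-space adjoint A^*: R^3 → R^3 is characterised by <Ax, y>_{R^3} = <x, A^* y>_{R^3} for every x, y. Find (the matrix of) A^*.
A^* = A^T =
[[1, 0, 2],
 [-1, -3, -3],
 [-1, -1, -3]]

For real matrices with standard dot products, the defining identity <Ax, y> = <x, A^* y> gives (Ax)^T y = x^T (A^*) y, i.e. x^T A^T y = x^T (A^*) y. Since this holds for all x, y, we must have A^* = A^T. Therefore
A^* =
[[1, 0, 2],
 [-1, -3, -3],
 [-1, -1, -3]].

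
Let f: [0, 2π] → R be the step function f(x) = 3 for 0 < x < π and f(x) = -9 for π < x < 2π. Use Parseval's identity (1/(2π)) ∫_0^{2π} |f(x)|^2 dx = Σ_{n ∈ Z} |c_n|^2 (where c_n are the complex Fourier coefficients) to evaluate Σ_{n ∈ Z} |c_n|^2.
Σ |c_n|^2 = 45

Parseval equates the L^2 energy of f (normalised by 1/(2π)) with the ℓ^2 sum of its Fourier coefficients: (1/(2π)) ∫_0^{2π} |f|^2 = Σ |c_n|^2.
Compute the left side: (1/(2π)) [∫_0^π 3^2 dx + ∫_π^{2π} (-9)^2 dx] = (1/(2π)) · (9π + 81π) = (9 + 81)/2 = 45.
So Σ_{n ∈ Z} |c_n|^2 = 45.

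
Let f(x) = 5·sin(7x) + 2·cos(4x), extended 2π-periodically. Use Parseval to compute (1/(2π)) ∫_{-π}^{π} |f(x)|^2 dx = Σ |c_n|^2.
Σ |c_n|^2 = 29/2

Expand |f|^2 and use orthogonality of {sin(nx), cos(mx)} on [-π, π]:
  ∫_{-π}^{π} sin(nx)^2 dx = π, ∫ cos(mx)^2 dx = π, and cross terms integrate to 0.
So ∫_{-π}^{π} f(x)^2 dx = 5^2 · π + 2^2 · π = (25 + 4)π.
Divide by 2π: (25 + 4)/2 = 29/2.
By Parseval, this equals Σ |c_n|^2.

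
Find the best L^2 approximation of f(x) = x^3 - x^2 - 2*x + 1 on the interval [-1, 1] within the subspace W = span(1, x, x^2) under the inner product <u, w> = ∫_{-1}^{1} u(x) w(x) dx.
g(x) = -x^2 - 7*x/5 + 1

The best approximation g ∈ W is the orthogonal projection of f onto W. Writing g = a_0 + a_1 x + a_2 x^2, the coefficients solve the normal equations G · a = b where
  G_{ij} = <φ_i, φ_j> and b_i = <f, φ_i>, with φ_0 = 1, φ_1 = x, φ_2 = x^2.
G =
  [2, 0, 2/3]
  [0, 2/3, 0]
  [2/3, 0, 2/5],
b = (4/3, -14/15, 4/15).
Solving gives a_0 = 1, a_1 = -7/5, a_2 = -1, so
  g(x) = -x^2 - 7*x/5 + 1.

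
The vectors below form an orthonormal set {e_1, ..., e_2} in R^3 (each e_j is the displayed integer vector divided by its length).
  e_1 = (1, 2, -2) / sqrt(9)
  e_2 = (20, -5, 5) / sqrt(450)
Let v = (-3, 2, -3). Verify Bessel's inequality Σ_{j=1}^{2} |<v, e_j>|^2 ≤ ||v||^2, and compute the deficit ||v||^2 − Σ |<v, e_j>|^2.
Σ |<v, e_j>|^2 = 43/2; ||v||^2 = 22; deficit = 1/2

Write each e_j = u_j / sqrt(<u_j, u_j>) where u_j is the displayed integer vector. Then <v, e_j> = <v, u_j> / sqrt(<u_j, u_j>), so |<v, e_j>|^2 = <v, u_j>^2 / <u_j, u_j>.
Coefficients: <v, e_1> = 7/sqrt(9), <v, e_2> = -85/sqrt(450).
Square and sum: Σ |<v, e_j>|^2 = 43/2.
Compute ||v||^2 = v·v = 22.
Deficit = 22 − 43/2 = 1/2 ≥ 0, confirming Bessel's inequality. (The deficit equals ||v − Σ <v,e_j> e_j||^2, the squared distance from v to span{e_j}.)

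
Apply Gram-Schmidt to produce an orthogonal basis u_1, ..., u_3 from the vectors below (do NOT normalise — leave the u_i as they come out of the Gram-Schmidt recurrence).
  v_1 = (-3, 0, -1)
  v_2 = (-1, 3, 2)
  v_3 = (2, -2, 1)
Orthogonal basis:
  u_1 = (-3, 0, -1)
  u_2 = (-7/10, 3, 21/10)
  u_3 = (-51/139, -119/139, 153/139)

Apply the Gram-Schmidt recurrence
  u_1 = v_1
  u_i = v_i − Σ_{j<i} ((v_i · u_j) / (u_j · u_j)) · u_j.

Step by step this gives:
  u_1 = (-3, 0, -1)
  u_2 = (-7/10, 3, 21/10)
  u_3 = (-51/139, -119/139, 153/139)

Orthogonality check:
  u_2 · u_1 = 0 (should be 0)
  u_3 · u_1 = 0 (should be 0)
  u_3 · u_2 = 0 (should be 0)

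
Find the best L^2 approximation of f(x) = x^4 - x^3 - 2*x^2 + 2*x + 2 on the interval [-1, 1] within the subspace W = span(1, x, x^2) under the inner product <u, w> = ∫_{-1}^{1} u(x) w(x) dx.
g(x) = -8*x^2/7 + 7*x/5 + 67/35

The best approximation g ∈ W is the orthogonal projection of f onto W. Writing g = a_0 + a_1 x + a_2 x^2, the coefficients solve the normal equations G · a = b where
  G_{ij} = <φ_i, φ_j> and b_i = <f, φ_i>, with φ_0 = 1, φ_1 = x, φ_2 = x^2.
G =
  [2, 0, 2/3]
  [0, 2/3, 0]
  [2/3, 0, 2/5],
b = (46/15, 14/15, 86/105).
Solving gives a_0 = 67/35, a_1 = 7/5, a_2 = -8/7, so
  g(x) = -8*x^2/7 + 7*x/5 + 67/35.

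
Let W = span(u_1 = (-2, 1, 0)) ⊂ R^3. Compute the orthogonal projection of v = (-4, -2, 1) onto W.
proj_W(v) = (-12/5, 6/5, 0)

Set up U = [u_1 | ... | u_1] ∈ R^(3×1). The projector onto W = col(U) is P = U (U^T U)^(-1) U^T.
Compute U^T U =
  [5],
and U^T v = (6).
Solve U^T U · c = U^T v for the coefficients: c = (6/5). The projection is proj_W(v) = U c.
Check: (v - proj_W(v)) · u_1 = 0  (should be 0).
Result: proj_W(v) = (-12/5, 6/5, 0).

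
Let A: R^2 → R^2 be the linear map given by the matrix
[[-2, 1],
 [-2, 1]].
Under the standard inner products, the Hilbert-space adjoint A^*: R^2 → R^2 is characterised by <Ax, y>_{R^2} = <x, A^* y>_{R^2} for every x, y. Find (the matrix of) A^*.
A^* = A^T =
[[-2, -2],
 [1, 1]]

For real matrices with standard dot products, the defining identity <Ax, y> = <x, A^* y> gives (Ax)^T y = x^T (A^*) y, i.e. x^T A^T y = x^T (A^*) y. Since this holds for all x, y, we must have A^* = A^T. Therefore
A^* =
[[-2, -2],
 [1, 1]].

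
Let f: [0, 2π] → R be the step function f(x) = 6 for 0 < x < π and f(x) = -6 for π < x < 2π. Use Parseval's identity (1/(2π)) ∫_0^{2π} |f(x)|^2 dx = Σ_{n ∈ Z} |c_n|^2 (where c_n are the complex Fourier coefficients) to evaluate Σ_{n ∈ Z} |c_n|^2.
Σ |c_n|^2 = 36

Parseval equates the L^2 energy of f (normalised by 1/(2π)) with the ℓ^2 sum of its Fourier coefficients: (1/(2π)) ∫_0^{2π} |f|^2 = Σ |c_n|^2.
Compute the left side: (1/(2π)) [∫_0^π 6^2 dx + ∫_π^{2π} (-6)^2 dx] = (1/(2π)) · (36π + 36π) = (36 + 36)/2 = 36.
So Σ_{n ∈ Z} |c_n|^2 = 36.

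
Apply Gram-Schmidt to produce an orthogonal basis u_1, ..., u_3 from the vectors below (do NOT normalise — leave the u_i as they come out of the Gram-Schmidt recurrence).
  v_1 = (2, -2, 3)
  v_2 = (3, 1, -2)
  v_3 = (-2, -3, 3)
Orthogonal basis:
  u_1 = (2, -2, 3)
  u_2 = (55/17, 13/17, -28/17)
  u_3 = (-17/234, -17/18, -68/117)

Apply the Gram-Schmidt recurrence
  u_1 = v_1
  u_i = v_i − Σ_{j<i} ((v_i · u_j) / (u_j · u_j)) · u_j.

Step by step this gives:
  u_1 = (2, -2, 3)
  u_2 = (55/17, 13/17, -28/17)
  u_3 = (-17/234, -17/18, -68/117)

Orthogonality check:
  u_2 · u_1 = 0 (should be 0)
  u_3 · u_1 = 0 (should be 0)
  u_3 · u_2 = 0 (should be 0)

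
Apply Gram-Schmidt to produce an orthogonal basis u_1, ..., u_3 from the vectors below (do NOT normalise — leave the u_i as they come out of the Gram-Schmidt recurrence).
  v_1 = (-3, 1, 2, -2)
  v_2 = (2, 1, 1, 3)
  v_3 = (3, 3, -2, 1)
Orthogonal basis:
  u_1 = (-3, 1, 2, -2)
  u_2 = (1/2, 3/2, 2, 2)
  u_3 = (17/21, 65/21, -10/7, -23/21)

Apply the Gram-Schmidt recurrence
  u_1 = v_1
  u_i = v_i − Σ_{j<i} ((v_i · u_j) / (u_j · u_j)) · u_j.

Step by step this gives:
  u_1 = (-3, 1, 2, -2)
  u_2 = (1/2, 3/2, 2, 2)
  u_3 = (17/21, 65/21, -10/7, -23/21)

Orthogonality check:
  u_2 · u_1 = 0 (should be 0)
  u_3 · u_1 = 0 (should be 0)
  u_3 · u_2 = 0 (should be 0)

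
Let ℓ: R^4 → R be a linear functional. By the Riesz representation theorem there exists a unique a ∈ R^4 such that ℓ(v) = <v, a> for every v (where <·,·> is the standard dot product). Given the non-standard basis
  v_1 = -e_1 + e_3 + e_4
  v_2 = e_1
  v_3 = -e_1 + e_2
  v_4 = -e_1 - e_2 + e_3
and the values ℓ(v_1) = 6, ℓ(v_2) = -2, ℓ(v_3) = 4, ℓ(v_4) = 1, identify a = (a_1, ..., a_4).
a = (-2, 2, 1, 3)

Write a = (a_1, ..., a_4) in the standard basis. For each basis vector v_i, ℓ(v_i) = <v_i, a> is a linear equation in the a_j's. Collect the n equations into a matrix system V a = ℓ, where row i of V is v_i (expressed in the standard basis). Since V is invertible (lower-triangular with 1s on the diagonal, up to permutation), solve by back-substitution:
  V =
[[-1, 0, 1, 1],
 [1, 0, 0, 0],
 [-1, 1, 0, 0],
 [-1, -1, 1, 0]]
  V a = (6, -2, 4, 1)
Solving gives a = (-2, 2, 1, 3).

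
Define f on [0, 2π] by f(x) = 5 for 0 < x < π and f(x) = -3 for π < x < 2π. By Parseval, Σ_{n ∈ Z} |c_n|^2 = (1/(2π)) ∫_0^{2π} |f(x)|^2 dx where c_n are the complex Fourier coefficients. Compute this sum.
Σ |c_n|^2 = 17

Parseval equates the L^2 energy of f (normalised by 1/(2π)) with the ℓ^2 sum of its Fourier coefficients: (1/(2π)) ∫_0^{2π} |f|^2 = Σ |c_n|^2.
Compute the left side: (1/(2π)) [∫_0^π 5^2 dx + ∫_π^{2π} (-3)^2 dx] = (1/(2π)) · (25π + 9π) = (25 + 9)/2 = 17.
So Σ_{n ∈ Z} |c_n|^2 = 17.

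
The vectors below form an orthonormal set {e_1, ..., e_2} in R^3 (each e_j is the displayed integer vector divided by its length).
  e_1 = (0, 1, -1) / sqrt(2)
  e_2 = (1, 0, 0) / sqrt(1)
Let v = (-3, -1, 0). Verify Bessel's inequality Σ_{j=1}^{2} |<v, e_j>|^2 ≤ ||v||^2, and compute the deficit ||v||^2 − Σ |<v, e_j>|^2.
Σ |<v, e_j>|^2 = 19/2; ||v||^2 = 10; deficit = 1/2

Write each e_j = u_j / sqrt(<u_j, u_j>) where u_j is the displayed integer vector. Then <v, e_j> = <v, u_j> / sqrt(<u_j, u_j>), so |<v, e_j>|^2 = <v, u_j>^2 / <u_j, u_j>.
Coefficients: <v, e_1> = -1/sqrt(2), <v, e_2> = -3/sqrt(1).
Square and sum: Σ |<v, e_j>|^2 = 19/2.
Compute ||v||^2 = v·v = 10.
Deficit = 10 − 19/2 = 1/2 ≥ 0, confirming Bessel's inequality. (The deficit equals ||v − Σ <v,e_j> e_j||^2, the squared distance from v to span{e_j}.)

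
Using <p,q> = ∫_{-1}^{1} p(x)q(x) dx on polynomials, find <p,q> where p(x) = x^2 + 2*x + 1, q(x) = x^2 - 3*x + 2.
<p,q> = 12/5

Expand the product: p(x)·q(x) = x^4 - x^3 - 3*x^2 + x + 2.
∫_{-1}^{1} of each monomial x^k gives [2/(k+1) if k even, 0 if k odd]. Integrating term-by-term (or equivalently evaluating the antiderivative F(x) = x^5/5 - x^4/4 - x^3 + x^2/2 + 2*x at the endpoints):
  F(1) − F(−1) = 29/20 − (-19/20) = 12/5.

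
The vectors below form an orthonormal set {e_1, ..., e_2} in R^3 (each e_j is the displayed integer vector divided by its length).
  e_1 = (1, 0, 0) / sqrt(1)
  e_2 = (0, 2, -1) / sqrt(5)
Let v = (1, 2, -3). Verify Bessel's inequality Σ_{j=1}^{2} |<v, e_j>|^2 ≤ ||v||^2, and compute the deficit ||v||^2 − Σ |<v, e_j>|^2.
Σ |<v, e_j>|^2 = 54/5; ||v||^2 = 14; deficit = 16/5

Write each e_j = u_j / sqrt(<u_j, u_j>) where u_j is the displayed integer vector. Then <v, e_j> = <v, u_j> / sqrt(<u_j, u_j>), so |<v, e_j>|^2 = <v, u_j>^2 / <u_j, u_j>.
Coefficients: <v, e_1> = 1/sqrt(1), <v, e_2> = 7/sqrt(5).
Square and sum: Σ |<v, e_j>|^2 = 54/5.
Compute ||v||^2 = v·v = 14.
Deficit = 14 − 54/5 = 16/5 ≥ 0, confirming Bessel's inequality. (The deficit equals ||v − Σ <v,e_j> e_j||^2, the squared distance from v to span{e_j}.)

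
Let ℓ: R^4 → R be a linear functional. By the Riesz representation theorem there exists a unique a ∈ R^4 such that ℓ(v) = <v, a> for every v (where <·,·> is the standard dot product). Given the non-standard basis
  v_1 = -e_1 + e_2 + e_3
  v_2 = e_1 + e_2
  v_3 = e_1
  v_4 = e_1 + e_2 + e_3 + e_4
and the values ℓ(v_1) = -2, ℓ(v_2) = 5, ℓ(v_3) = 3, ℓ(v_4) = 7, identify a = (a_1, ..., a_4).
a = (3, 2, -1, 3)

Write a = (a_1, ..., a_4) in the standard basis. For each basis vector v_i, ℓ(v_i) = <v_i, a> is a linear equation in the a_j's. Collect the n equations into a matrix system V a = ℓ, where row i of V is v_i (expressed in the standard basis). Since V is invertible (lower-triangular with 1s on the diagonal, up to permutation), solve by back-substitution:
  V =
[[-1, 1, 1, 0],
 [1, 1, 0, 0],
 [1, 0, 0, 0],
 [1, 1, 1, 1]]
  V a = (-2, 5, 3, 7)
Solving gives a = (3, 2, -1, 3).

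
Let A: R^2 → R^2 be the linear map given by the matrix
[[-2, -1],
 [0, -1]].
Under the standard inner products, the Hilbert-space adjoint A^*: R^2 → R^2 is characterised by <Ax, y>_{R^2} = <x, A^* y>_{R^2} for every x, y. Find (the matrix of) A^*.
A^* = A^T =
[[-2, 0],
 [-1, -1]]

For real matrices with standard dot products, the defining identity <Ax, y> = <x, A^* y> gives (Ax)^T y = x^T (A^*) y, i.e. x^T A^T y = x^T (A^*) y. Since this holds for all x, y, we must have A^* = A^T. Therefore
A^* =
[[-2, 0],
 [-1, -1]].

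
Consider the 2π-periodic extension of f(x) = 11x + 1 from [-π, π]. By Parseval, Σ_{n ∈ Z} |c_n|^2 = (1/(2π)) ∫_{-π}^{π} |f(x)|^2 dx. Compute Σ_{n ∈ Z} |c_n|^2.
Σ |c_n|^2 = 121π^2/3 + 1

Expand and integrate term by term over [-π, π]:
  ∫ (11x)^2 dx = 121·(2π^3/3); ∫ 2·11·(1)·x dx = 0 (odd integrand); ∫ 1^2 dx = 1·2π.
So (1/(2π)) ∫_{-π}^{π} (11x + 1)^2 dx = 121π^2/3 + 1 = 121π^2/3 + 1.
Parseval ⇒ Σ |c_n|^2 = 121π^2/3 + 1.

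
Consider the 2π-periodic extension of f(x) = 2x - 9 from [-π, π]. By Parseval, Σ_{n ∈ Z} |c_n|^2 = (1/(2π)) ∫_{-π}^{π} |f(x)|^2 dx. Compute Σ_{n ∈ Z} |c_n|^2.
Σ |c_n|^2 = 4π^2/3 + 81

Expand and integrate term by term over [-π, π]:
  ∫ (2x)^2 dx = 4·(2π^3/3); ∫ 2·2·(-9)·x dx = 0 (odd integrand); ∫ (-9)^2 dx = 81·2π.
So (1/(2π)) ∫_{-π}^{π} (2x - 9)^2 dx = 4π^2/3 + 81 = 4π^2/3 + 81.
Parseval ⇒ Σ |c_n|^2 = 4π^2/3 + 81.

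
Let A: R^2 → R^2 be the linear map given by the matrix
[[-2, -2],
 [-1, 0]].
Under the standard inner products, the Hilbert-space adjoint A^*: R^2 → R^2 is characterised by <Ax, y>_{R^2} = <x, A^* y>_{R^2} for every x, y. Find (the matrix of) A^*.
A^* = A^T =
[[-2, -1],
 [-2, 0]]

For real matrices with standard dot products, the defining identity <Ax, y> = <x, A^* y> gives (Ax)^T y = x^T (A^*) y, i.e. x^T A^T y = x^T (A^*) y. Since this holds for all x, y, we must have A^* = A^T. Therefore
A^* =
[[-2, -1],
 [-2, 0]].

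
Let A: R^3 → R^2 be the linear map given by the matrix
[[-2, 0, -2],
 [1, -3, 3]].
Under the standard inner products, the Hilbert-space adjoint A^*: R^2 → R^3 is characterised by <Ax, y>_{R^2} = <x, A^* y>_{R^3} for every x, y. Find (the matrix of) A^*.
A^* = A^T =
[[-2, 1],
 [0, -3],
 [-2, 3]]

For real matrices with standard dot products, the defining identity <Ax, y> = <x, A^* y> gives (Ax)^T y = x^T (A^*) y, i.e. x^T A^T y = x^T (A^*) y. Since this holds for all x, y, we must have A^* = A^T. Therefore
A^* =
[[-2, 1],
 [0, -3],
 [-2, 3]].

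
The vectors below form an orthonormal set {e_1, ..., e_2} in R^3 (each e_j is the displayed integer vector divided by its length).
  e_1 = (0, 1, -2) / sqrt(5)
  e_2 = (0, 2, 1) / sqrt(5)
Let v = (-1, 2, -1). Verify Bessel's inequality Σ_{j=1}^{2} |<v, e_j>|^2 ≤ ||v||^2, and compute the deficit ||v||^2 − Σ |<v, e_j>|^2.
Σ |<v, e_j>|^2 = 5; ||v||^2 = 6; deficit = 1

Write each e_j = u_j / sqrt(<u_j, u_j>) where u_j is the displayed integer vector. Then <v, e_j> = <v, u_j> / sqrt(<u_j, u_j>), so |<v, e_j>|^2 = <v, u_j>^2 / <u_j, u_j>.
Coefficients: <v, e_1> = 4/sqrt(5), <v, e_2> = 3/sqrt(5).
Square and sum: Σ |<v, e_j>|^2 = 5.
Compute ||v||^2 = v·v = 6.
Deficit = 6 − 5 = 1 ≥ 0, confirming Bessel's inequality. (The deficit equals ||v − Σ <v,e_j> e_j||^2, the squared distance from v to span{e_j}.)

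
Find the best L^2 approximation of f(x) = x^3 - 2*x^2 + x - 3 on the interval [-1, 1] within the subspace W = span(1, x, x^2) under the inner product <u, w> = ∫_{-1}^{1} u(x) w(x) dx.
g(x) = -2*x^2 + 8*x/5 - 3

The best approximation g ∈ W is the orthogonal projection of f onto W. Writing g = a_0 + a_1 x + a_2 x^2, the coefficients solve the normal equations G · a = b where
  G_{ij} = <φ_i, φ_j> and b_i = <f, φ_i>, with φ_0 = 1, φ_1 = x, φ_2 = x^2.
G =
  [2, 0, 2/3]
  [0, 2/3, 0]
  [2/3, 0, 2/5],
b = (-22/3, 16/15, -14/5).
Solving gives a_0 = -3, a_1 = 8/5, a_2 = -2, so
  g(x) = -2*x^2 + 8*x/5 - 3.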